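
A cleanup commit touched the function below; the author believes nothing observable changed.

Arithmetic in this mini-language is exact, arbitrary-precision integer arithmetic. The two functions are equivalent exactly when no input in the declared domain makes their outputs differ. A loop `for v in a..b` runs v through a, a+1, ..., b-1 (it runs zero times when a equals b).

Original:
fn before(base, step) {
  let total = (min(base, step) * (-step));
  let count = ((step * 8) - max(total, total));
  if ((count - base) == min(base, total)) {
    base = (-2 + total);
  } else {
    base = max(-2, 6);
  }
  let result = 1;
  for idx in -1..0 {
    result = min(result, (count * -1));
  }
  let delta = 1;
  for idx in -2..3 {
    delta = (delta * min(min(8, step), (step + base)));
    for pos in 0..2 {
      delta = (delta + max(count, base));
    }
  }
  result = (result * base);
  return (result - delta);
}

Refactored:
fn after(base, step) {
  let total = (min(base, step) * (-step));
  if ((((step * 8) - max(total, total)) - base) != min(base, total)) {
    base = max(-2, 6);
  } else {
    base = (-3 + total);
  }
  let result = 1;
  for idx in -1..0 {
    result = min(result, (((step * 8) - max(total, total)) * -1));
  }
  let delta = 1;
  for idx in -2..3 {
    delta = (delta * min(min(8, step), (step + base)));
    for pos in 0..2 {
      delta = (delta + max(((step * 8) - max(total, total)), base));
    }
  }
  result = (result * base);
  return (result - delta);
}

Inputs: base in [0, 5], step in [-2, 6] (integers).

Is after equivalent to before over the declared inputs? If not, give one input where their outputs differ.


The rewrite breaks on base=0, step=0, where the results are 32 and 243.
before: total becomes 0; next count becomes 0; next ((count - base) == min(base, total)) evaluates to true; next base becomes -2; next result becomes 1; next at idx=-1:; next result becomes 0; next delta becomes 1; next at idx=-2:; next delta becomes -2; next at pos=0:; next delta becomes -2; next at pos=1:; next delta becomes -2; next at idx=-1:; next delta becomes 4; next at pos=0:; next delta becomes 4; next at pos=1:; next delta becomes 4; next at idx=0:; next delta becomes -8; next at pos=0:; next delta becomes -8; next at pos=1:; next delta becomes -8; next at idx=1:; next delta becomes 16; next at pos=0:; next delta becomes 16; next at pos=1:; next delta becomes 16; next at idx=2:; next delta becomes -32; next at pos=0:; next delta becomes -32; next at pos=1:; next delta becomes -32; next result becomes 0; next final value 32
after: total becomes 0; next ((((step * 8) - max(total, total)) - base) != min(base, total)) evaluates to false; next base becomes -3; next result becomes 1; next at idx=-1:; next result becomes 0; next delta becomes 1; next at idx=-2:; next delta becomes -3; next at pos=0:; next delta becomes -3; next at pos=1:; next delta becomes -3; next at idx=-1:; next delta becomes 9; next at pos=0:; next delta becomes 9; next at pos=1:; next delta becomes 9; next at idx=0:; next delta becomes -27; next at pos=0:; next delta becomes -27; next at pos=1:; next delta becomes -27; next at idx=1:; next delta becomes 81; next at pos=0:; next delta becomes 81; next at pos=1:; next delta becomes 81; next at idx=2:; next delta becomes -243; next at pos=0:; next delta becomes -243; next at pos=1:; next delta becomes -243; next result becomes 0; next final value 243
verdict: not equivalent; witness: base=0, step=0


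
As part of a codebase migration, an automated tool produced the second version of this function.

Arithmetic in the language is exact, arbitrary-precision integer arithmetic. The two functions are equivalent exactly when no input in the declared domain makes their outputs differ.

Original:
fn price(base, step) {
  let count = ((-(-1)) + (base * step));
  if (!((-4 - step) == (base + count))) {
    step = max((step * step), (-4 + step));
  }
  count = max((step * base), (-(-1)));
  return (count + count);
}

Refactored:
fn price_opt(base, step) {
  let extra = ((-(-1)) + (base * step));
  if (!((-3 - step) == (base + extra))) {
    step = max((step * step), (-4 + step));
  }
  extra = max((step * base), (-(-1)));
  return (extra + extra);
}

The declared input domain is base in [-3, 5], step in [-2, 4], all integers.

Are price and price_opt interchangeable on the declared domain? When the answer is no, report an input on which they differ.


The rewrite breaks on base=2, step=-2, where the results are 16 and 2.
price: count := -3 | (!((-4 - step) == (base + count))): true | step := 4 | count := 8 | result 16
price_opt: extra := -3 | (!((-3 - step) == (base + extra))): false | extra := 1 | result 2
verdict: not equivalent; witness: base=2, step=-2


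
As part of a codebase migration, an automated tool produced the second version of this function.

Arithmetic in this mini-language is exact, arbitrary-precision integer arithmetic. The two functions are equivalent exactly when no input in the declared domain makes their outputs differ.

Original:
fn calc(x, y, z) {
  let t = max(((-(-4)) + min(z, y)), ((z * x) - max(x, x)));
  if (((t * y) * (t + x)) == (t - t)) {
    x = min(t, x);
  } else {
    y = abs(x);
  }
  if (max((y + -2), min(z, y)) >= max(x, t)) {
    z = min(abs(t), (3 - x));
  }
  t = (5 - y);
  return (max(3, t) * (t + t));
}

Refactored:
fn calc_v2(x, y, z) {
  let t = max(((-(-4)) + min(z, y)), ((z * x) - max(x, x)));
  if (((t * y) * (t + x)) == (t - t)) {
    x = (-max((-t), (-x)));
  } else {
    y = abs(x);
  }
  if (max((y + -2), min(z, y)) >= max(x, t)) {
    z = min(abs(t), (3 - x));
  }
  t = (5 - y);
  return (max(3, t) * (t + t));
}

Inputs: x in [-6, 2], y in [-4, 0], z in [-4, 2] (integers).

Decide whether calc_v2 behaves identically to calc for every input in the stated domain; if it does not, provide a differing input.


Changes here: min/max/abs usage differs; the full 315-point sweep finds no disagreement.
verdict: equivalent


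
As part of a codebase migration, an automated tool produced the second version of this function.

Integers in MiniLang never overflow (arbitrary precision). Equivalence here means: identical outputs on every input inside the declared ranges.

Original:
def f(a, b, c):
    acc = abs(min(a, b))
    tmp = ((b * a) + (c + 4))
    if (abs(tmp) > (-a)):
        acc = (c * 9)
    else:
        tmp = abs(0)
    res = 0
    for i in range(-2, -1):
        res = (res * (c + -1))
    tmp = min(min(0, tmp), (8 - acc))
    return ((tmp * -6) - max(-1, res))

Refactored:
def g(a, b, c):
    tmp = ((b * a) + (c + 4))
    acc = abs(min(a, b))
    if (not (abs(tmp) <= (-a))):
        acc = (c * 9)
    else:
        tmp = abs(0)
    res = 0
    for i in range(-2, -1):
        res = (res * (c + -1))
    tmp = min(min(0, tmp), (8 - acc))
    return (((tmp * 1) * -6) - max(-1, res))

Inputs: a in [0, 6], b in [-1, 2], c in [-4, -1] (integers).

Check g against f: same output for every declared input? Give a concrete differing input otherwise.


The two versions differ — the changes include comparison usage differs, arithmetic usage differs, boolean connective usage differs, constant usage differs.
As a probe, take a=1, b=0, c=-1: f runs acc = 0; tmp = 3; (abs(tmp) > (-a)) -> true; acc = -9; res = 0; [i=-2]; res = 0; tmp = 0; return 0; g runs tmp = 3; acc = 0; (not (abs(tmp) <= (-a))) -> true; acc = -9; res = 0; [i=-2]; res = 0; tmp = 0; return 0; both end at 0.
Sweeping the whole domain (112 inputs) finds no disagreement.
verdict: equivalent


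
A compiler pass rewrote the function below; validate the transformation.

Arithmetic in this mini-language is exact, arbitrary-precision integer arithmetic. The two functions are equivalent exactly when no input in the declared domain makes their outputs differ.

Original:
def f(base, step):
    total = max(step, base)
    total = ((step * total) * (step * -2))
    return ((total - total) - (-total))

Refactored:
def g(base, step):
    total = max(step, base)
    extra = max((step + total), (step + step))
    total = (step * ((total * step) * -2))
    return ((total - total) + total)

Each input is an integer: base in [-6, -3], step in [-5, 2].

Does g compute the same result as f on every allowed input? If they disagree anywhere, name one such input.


Behavior is preserved: although statement counts differ; and arithmetic usage differs; and local variable names differ; and min/max/abs usage differs, the outputs never diverge.
Tracing base=-3, step=-5: f: total = -3; total = 150; return 150 | g: total = -3; extra = -8; total = 150; return 150 — matching result 150.
An exhaustive pass over the 32 declared inputs shows identical outputs.
verdict: equivalent


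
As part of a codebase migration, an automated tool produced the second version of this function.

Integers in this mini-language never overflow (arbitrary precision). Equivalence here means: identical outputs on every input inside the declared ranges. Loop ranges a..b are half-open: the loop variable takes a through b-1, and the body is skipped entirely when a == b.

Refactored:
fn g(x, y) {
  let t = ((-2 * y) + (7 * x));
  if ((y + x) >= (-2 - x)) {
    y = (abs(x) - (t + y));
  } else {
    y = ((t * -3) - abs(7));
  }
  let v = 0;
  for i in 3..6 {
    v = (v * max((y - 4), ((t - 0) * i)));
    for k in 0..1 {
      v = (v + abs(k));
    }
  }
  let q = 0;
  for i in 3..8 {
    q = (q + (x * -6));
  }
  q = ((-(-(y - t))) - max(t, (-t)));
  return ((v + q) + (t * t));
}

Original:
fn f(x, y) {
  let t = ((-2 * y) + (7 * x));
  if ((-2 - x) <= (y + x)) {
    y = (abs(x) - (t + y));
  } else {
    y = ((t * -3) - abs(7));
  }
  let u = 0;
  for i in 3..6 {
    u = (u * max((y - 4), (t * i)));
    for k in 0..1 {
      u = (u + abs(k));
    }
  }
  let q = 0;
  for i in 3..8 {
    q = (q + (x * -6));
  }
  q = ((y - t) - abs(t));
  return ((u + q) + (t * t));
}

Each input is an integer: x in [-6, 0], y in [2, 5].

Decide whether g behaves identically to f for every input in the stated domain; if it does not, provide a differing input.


Comparing the listings, the differences include: min/max/abs usage differs, comparison usage differs, arithmetic usage differs, constant usage differs, local variable names differ.
Spot check at x=-3, y=2 — f: t=-25, then ((-2 - x) <= (y + x)) is false, then y=68, then u=0, then (i=3), then u=0, then (k=0), then u=0, then (i=4), then u=0, then (k=0), then u=0, then (i=5), then u=0, then (k=0), then u=0, then q=0, then (i=3), then q=18, then (i=4), then q=36, then (i=5), then q=54, then (i=6), then q=72, then (i=7), then q=90, then q=68, then returns 693. g: t=-25, then ((y + x) >= (-2 - x)) is false, then y=68, then v=0, then (i=3), then v=0, then (k=0), then v=0, then (i=4), then v=0, then (k=0), then v=0, then (i=5), then v=0, then (k=0), then v=0, then q=0, then (i=3), then q=18, then (i=4), then q=36, then (i=5), then q=54, then (i=6), then q=72, then (i=7), then q=90, then q=68, then returns 693. Both give 693.
Every one of the 28 inputs gives matching results.
verdict: equivalent


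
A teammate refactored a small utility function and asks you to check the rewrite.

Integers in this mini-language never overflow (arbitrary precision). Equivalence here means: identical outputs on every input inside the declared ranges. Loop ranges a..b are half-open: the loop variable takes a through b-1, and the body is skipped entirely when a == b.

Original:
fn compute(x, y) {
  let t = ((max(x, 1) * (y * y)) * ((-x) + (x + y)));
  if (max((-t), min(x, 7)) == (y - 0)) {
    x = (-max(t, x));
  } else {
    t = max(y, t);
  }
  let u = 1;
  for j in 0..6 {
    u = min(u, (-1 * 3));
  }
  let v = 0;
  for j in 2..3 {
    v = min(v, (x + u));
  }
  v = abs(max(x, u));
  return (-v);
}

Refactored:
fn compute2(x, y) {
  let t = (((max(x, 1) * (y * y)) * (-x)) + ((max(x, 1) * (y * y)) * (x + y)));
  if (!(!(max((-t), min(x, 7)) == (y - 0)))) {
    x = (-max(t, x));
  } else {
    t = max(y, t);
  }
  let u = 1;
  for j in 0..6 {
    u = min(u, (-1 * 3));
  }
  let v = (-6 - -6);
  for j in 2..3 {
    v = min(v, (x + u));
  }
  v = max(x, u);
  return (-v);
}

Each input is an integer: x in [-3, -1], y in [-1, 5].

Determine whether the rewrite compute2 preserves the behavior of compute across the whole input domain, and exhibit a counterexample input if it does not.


These are not equivalent — on x=-3, y=-1 the outputs split (-3 vs 3).
compute: t=-1, then (max((-t), min(x, 7)) == (y - 0)) is false, then t=-1, then u=1, then (j=0), then u=-3, then (j=1), then u=-3, then (j=2), then u=-3, then (j=3), then u=-3, then (j=4), then u=-3, then (j=5), then u=-3, then v=0, then (j=2), then v=-6, then v=3, then returns -3
compute2: t=-1, then (!(!(max((-t), min(x, 7)) == (y - 0)))) is false, then t=-1, then u=1, then (j=0), then u=-3, then (j=1), then u=-3, then (j=2), then u=-3, then (j=3), then u=-3, then (j=4), then u=-3, then (j=5), then u=-3, then v=0, then (j=2), then v=-6, then v=-3, then returns 3
verdict: not equivalent; witness: x=-3, y=-1


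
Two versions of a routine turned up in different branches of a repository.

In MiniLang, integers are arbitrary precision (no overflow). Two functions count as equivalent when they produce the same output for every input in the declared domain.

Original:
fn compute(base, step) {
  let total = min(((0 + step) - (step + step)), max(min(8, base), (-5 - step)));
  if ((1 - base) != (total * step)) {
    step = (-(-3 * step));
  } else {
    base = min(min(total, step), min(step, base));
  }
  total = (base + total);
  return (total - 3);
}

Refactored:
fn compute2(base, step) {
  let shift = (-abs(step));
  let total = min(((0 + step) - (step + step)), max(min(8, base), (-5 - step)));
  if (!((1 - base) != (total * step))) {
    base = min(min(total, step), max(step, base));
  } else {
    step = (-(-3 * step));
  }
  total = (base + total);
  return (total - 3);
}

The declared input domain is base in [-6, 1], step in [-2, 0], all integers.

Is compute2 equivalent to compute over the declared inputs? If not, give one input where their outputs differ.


Consider the input base=-5, step=-2.
compute: total = -3; ((1 - base) != (total * step)) -> false; base = -5; total = -8; return -11
compute2: shift = -2; total = -3; (!((1 - base) != (total * step))) -> true; base = -3; total = -6; return -9
-11 against -9: the behavior changed.
verdict: not equivalent; witness: base=-5, step=-2


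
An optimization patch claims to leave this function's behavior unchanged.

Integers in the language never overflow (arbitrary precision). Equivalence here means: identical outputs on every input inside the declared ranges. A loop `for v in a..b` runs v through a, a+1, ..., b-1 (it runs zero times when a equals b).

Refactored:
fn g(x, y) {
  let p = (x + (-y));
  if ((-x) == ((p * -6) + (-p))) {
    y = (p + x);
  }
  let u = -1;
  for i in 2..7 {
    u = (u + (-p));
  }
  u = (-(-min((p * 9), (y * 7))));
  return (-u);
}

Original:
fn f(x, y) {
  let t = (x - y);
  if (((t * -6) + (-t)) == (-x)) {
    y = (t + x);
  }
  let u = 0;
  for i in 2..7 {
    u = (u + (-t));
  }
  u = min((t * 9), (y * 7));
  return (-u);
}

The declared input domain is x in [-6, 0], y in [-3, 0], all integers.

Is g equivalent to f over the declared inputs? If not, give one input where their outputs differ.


Equivalent. The one real change (`0` became `-1`) has no effect anywhere in the declared ranges.
Sweeping the whole domain (28 inputs) finds no disagreement.
Spot check at x=-1, y=0 — f: t := -1 | (((t * -6) + (-t)) == (-x)): false | u := 0 | iter i=2: | u := 1 | iter i=3: | u := 2 | iter i=4: | u := 3 | iter i=5: | u := 4 | iter i=6: | u := 5 | u := -9 | result 9. g: p := -1 | ((-x) == ((p * -6) + (-p))): false | u := -1 | iter i=2: | u := 0 | iter i=3: | u := 1 | iter i=4: | u := 2 | iter i=5: | u := 3 | iter i=6: | u := 4 | u := -9 | result 9. Both give 9.
verdict: equivalent


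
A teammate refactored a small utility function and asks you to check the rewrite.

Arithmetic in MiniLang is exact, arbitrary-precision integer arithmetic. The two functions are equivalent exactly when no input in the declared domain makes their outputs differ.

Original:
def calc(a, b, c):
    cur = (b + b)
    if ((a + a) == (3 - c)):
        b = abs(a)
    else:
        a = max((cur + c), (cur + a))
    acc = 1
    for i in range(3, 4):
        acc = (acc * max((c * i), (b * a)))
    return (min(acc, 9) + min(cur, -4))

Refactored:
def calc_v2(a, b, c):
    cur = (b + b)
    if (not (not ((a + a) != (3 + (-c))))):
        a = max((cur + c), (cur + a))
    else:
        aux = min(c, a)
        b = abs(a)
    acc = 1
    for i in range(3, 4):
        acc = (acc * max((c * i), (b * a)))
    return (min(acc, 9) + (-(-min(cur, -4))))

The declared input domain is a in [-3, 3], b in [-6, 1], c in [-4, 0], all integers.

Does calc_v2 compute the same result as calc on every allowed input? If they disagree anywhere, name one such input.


The two are interchangeable: statement counts differ; also comparison usage differs; also local variable names differ; also boolean connective usage differs; also min/max/abs usage differs; also arithmetic usage differs, and every declared input agrees.
As a probe, take a=0, b=0, c=-1: calc runs cur=0, then ((a + a) == (3 - c)) is false, then a=0, then acc=1, then (i=3), then acc=0, then returns -4; calc_v2 runs cur=0, then (not (not ((a + a) != (3 + (-c))))) is true, then a=0, then acc=1, then (i=3), then acc=0, then returns -4; both end at -4.
An exhaustive pass over the 280 declared inputs shows identical outputs.
verdict: equivalent


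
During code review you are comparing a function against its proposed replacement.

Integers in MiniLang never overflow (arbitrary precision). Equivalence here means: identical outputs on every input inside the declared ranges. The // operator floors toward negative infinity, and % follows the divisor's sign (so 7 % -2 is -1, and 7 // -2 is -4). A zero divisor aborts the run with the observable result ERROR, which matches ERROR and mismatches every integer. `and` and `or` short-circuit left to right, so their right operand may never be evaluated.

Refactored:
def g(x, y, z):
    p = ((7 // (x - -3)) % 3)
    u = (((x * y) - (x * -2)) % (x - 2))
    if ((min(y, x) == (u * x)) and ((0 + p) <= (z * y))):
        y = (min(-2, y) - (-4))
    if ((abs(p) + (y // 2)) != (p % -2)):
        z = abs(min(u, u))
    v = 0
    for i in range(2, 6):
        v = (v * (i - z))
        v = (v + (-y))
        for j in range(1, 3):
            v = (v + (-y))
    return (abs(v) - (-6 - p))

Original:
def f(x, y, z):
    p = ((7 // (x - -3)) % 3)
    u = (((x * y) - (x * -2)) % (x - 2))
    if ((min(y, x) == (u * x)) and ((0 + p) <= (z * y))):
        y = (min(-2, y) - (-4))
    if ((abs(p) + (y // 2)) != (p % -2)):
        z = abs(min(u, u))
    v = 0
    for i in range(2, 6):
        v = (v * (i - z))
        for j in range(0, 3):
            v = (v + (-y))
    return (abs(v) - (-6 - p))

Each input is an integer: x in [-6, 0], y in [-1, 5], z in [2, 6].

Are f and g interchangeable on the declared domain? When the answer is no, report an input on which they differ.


Reading the diff, among the changes: arithmetic usage differs, plus statement counts differ, plus loop structure differs.
As a probe, take x=-4, y=1, z=5: f runs p := 2 | u := 0 | ((min(y, x) == (u * x)) and ((0 + p) <= (z * y))): false | ((abs(p) + (y // 2)) != (p % -2)): true | z := 0 | v := 0 | iter i=2: | v := 0 | iter j=0: | v := -1 | iter j=1: | v := -2 | iter j=2: | v := -3 | iter i=3: | v := -9 | iter j=0: | v := -10 | iter j=1: | v := -11 | iter j=2: | v := -12 | iter i=4: | v := -48 | iter j=0: | v := -49 | iter j=1: | v := -50 | iter j=2: | v := -51 | iter i=5: | v := -255 | iter j=0: | v := -256 | iter j=1: | v := -257 | iter j=2: | v := -258 | result 266; g runs p := 2 | u := 0 | ((min(y, x) == (u * x)) and ((0 + p) <= (z * y))): false | ((abs(p) + (y // 2)) != (p % -2)): true | z := 0 | v := 0 | iter i=2: | v := 0 | v := -1 | iter j=1: | v := -2 | iter j=2: | v := -3 | iter i=3: | v := -9 | v := -10 | iter j=1: | v := -11 | iter j=2: | v := -12 | iter i=4: | v := -48 | v := -49 | iter j=1: | v := -50 | iter j=2: | v := -51 | iter i=5: | v := -255 | v := -256 | iter j=1: | v := -257 | iter j=2: | v := -258 | result 266; both end at 266.
Sweeping the whole domain (245 inputs) finds no disagreement.
verdict: equivalent


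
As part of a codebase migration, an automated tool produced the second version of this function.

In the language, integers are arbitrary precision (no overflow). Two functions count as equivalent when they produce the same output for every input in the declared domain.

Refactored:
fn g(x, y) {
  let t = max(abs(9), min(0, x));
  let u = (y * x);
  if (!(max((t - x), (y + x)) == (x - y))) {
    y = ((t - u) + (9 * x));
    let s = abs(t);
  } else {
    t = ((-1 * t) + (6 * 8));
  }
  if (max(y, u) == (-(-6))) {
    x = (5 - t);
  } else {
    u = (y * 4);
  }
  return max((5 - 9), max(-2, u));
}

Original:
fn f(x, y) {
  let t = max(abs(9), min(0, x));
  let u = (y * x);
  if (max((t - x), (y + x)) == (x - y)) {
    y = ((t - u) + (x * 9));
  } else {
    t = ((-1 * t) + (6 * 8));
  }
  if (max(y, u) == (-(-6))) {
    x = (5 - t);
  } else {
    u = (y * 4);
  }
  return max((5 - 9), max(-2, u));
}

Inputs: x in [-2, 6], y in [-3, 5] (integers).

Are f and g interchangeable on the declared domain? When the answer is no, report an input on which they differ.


The rewrite breaks on x=-2, y=0, where the results are 0 and -2.
f: t=9, then u=0, then (max((t - x), (y + x)) == (x - y)) is false, then t=39, then (max(y, u) == (-(-6))) is false, then u=0, then returns 0
g: t=9, then u=0, then (!(max((t - x), (y + x)) == (x - y))) is true, then y=-9, then s=9, then (max(y, u) == (-(-6))) is false, then u=-36, then returns -2
verdict: not equivalent; witness: x=-2, y=0


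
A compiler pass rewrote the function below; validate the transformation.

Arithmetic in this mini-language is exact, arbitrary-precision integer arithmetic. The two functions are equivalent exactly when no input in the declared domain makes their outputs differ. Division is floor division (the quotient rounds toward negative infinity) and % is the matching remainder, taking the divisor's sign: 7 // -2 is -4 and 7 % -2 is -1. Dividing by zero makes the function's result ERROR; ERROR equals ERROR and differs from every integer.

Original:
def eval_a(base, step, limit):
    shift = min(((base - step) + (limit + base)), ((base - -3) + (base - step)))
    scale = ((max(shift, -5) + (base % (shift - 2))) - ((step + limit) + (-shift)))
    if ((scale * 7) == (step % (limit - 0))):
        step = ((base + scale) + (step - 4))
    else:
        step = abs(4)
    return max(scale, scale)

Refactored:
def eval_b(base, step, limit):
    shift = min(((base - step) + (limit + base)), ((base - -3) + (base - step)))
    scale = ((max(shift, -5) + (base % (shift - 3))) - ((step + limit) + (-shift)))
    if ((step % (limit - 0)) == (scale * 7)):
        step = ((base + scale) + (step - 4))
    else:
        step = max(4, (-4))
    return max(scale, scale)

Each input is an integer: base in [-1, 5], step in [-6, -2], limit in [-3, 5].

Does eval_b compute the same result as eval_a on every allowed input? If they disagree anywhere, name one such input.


Not equivalent: base=-1, step=-6, limit=-3 separates them (11 vs 10).
eval_a: shift=1, then scale=11, then ((scale * 7) == (step % (limit - 0))) is false, then step=4, then returns 11
eval_b: shift=1, then scale=10, then ((step % (limit - 0)) == (scale * 7)) is false, then step=4, then returns 10
verdict: not equivalent; witness: base=-1, step=-6, limit=-3


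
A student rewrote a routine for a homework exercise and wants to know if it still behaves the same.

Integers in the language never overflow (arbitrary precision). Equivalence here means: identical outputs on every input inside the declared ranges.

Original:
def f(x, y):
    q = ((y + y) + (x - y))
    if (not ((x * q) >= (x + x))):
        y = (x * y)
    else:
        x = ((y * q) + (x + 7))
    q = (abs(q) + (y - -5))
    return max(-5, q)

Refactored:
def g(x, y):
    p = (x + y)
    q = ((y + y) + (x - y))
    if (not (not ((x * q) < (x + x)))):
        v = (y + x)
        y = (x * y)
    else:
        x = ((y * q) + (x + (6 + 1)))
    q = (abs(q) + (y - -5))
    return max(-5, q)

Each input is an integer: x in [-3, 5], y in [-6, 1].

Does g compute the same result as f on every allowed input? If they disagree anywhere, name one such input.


The two are interchangeable: arithmetic usage differs, and constant usage differs, and comparison usage differs, and boolean connective usage differs, and statement counts differ, and local variable names differ, and every declared input agrees.
Spot check at x=3, y=-6 — f: q = -3; (not ((x * q) >= (x + x))) -> true; y = -18; q = -10; return -5. g: p = -3; q = -3; (not (not ((x * q) < (x + x)))) -> true; v = -3; y = -18; q = -10; return -5. Both give -5.
Sweeping the whole domain (72 inputs) finds no disagreement.
verdict: equivalent


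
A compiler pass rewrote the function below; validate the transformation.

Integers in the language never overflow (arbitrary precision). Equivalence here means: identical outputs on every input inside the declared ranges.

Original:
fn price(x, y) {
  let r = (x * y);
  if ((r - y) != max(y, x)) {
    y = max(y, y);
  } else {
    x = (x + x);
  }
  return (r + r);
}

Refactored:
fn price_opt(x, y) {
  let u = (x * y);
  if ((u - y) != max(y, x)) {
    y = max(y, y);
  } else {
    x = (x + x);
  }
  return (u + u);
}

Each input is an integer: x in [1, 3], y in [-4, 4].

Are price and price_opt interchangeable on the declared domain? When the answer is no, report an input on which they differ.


Changes here: local variable names differ; the full 27-point sweep finds no disagreement.
verdict: equivalent


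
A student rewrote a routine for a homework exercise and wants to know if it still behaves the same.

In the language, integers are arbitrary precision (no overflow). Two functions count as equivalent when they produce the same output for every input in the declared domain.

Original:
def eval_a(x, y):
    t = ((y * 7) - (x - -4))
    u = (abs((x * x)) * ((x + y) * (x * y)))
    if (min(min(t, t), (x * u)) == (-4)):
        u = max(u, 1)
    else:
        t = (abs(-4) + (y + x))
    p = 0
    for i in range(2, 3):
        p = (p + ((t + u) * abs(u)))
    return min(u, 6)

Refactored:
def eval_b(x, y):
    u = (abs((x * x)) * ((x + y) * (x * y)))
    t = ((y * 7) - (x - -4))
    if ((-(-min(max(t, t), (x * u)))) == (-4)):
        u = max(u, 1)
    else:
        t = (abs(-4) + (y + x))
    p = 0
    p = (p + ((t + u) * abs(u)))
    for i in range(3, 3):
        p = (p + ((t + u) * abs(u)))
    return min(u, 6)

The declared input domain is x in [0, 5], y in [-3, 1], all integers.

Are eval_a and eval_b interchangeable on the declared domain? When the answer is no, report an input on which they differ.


Equivalent. Although `min(t, t)` became `max(t, t)`, no input in the stated domain can expose it.
Sweeping the whole domain (30 inputs) finds no disagreement.
One worked example (x=1, y=-3) — eval_a: t becomes -26; next u becomes 6; next (min(min(t, t), (x * u)) == (-4)) evaluates to false; next t becomes 2; next p becomes 0; next at i=2:; next p becomes 48; next final value 6; eval_b: u becomes 6; next t becomes -26; next ((-(-min(max(t, t), (x * u)))) == (-4)) evaluates to false; next t becomes 2; next p becomes 0; next p becomes 48; next i never enters its loop body; next final value 6; agreement on 6.
verdict: equivalent


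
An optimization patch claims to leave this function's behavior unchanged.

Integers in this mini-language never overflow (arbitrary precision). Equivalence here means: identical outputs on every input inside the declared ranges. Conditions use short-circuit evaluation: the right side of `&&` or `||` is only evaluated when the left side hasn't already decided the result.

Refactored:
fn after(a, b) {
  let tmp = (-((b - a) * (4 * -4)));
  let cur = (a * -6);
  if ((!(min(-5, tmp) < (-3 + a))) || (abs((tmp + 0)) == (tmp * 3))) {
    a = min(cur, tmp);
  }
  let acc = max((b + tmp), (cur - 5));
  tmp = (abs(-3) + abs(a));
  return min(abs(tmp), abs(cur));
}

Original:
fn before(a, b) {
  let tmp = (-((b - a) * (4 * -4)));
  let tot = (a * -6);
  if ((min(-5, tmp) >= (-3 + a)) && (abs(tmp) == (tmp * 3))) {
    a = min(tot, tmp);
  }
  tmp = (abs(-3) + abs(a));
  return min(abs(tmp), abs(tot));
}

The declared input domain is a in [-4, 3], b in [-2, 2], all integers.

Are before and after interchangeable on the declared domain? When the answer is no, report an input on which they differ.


Evaluate both at a=-4, b=-2.
before: tmp=32, then tot=24, then ((min(-5, tmp) >= (-3 + a)) && (abs(tmp) == (tmp * 3))) is false, then tmp=7, then returns 7
after: tmp=32, then cur=24, then ((!(min(-5, tmp) < (-3 + a))) || (abs((tmp + 0)) == (tmp * 3))) is true, then a=24, then acc=30, then tmp=27, then returns 24
7 vs 24 — the two versions disagree here.
verdict: not equivalent; witness: a=-4, b=-2


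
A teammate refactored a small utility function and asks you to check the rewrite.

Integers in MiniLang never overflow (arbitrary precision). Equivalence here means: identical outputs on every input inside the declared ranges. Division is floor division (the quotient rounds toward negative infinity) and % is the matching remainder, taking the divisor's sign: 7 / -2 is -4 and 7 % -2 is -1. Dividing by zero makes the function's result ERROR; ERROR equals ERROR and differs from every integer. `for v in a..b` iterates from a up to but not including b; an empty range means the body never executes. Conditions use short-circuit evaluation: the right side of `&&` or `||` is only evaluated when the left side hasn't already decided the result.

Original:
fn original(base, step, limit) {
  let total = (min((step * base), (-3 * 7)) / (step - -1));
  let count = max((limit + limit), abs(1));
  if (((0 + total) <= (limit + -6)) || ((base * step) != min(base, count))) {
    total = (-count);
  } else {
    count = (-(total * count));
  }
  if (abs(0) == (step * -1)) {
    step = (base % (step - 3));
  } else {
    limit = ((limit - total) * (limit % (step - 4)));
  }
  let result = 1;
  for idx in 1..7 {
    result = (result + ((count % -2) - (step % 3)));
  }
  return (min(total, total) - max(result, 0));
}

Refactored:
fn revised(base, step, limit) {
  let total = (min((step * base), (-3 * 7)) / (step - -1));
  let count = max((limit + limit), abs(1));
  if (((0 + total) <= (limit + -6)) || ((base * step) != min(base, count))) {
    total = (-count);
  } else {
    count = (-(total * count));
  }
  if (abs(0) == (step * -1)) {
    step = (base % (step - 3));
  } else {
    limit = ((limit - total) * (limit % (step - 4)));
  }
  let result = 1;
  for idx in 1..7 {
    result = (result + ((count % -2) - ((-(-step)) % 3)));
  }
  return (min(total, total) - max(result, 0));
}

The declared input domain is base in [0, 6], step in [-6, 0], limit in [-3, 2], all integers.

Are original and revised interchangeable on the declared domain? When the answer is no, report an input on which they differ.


Equivalent — the differences include same computation, different form, yet no declared input distinguishes the two.
One worked example (base=3, step=-6, limit=-3) — original: total=4, then count=1, then (((0 + total) <= (limit + -6)) || ((base * step) != min(base, count))) is true, then total=-1, then (abs(0) == (step * -1)) is false, then limit=6, then result=1, then (idx=1), then result=0, then (idx=2), then result=-1, then (idx=3), then result=-2, then (idx=4), then result=-3, then (idx=5), then result=-4, then (idx=6), then result=-5, then returns -1; revised: total=4, then count=1, then (((0 + total) <= (limit + -6)) || ((base * step) != min(base, count))) is true, then total=-1, then (abs(0) == (step * -1)) is false, then limit=6, then result=1, then (idx=1), then result=0, then (idx=2), then result=-1, then (idx=3), then result=-2, then (idx=4), then result=-3, then (idx=5), then result=-4, then (idx=6), then result=-5, then returns -1; agreement on -1.
An exhaustive pass over the 294 declared inputs shows identical outputs.
verdict: equivalent


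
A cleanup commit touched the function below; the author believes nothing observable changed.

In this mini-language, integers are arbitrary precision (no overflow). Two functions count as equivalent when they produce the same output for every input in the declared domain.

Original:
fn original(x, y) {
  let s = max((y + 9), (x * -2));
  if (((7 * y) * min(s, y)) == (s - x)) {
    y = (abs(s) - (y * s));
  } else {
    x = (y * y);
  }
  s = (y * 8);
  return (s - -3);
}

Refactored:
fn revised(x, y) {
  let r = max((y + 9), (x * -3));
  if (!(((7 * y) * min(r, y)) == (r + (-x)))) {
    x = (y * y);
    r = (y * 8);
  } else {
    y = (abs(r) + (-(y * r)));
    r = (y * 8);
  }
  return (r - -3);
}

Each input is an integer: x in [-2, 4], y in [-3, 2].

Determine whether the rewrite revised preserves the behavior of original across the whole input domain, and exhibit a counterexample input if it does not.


Equivalent. Although `-2` became `-3`, no input in the stated domain can expose it.
An exhaustive pass over the 42 declared inputs shows identical outputs.
Spot check at x=2, y=2 — original: s = 11; (((7 * y) * min(s, y)) == (s - x)) -> false; x = 4; s = 16; return 19. revised: r = 11; (!(((7 * y) * min(r, y)) == (r + (-x)))) -> true; x = 4; r = 16; return 19. Both give 19.
verdict: equivalent


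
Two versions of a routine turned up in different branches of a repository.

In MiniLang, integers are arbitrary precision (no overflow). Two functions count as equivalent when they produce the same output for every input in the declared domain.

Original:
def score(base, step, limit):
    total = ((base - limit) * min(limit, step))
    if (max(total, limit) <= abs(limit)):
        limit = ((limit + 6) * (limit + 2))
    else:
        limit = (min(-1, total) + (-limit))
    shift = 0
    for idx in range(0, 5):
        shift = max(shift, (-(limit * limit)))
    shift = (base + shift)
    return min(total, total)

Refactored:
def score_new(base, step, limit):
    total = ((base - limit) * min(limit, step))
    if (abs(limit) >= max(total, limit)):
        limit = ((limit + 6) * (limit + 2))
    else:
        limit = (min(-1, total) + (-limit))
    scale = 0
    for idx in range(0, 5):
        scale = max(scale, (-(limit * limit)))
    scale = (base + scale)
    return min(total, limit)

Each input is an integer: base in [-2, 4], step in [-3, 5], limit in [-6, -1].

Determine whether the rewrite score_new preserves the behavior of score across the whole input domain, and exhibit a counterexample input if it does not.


Input base=-2, step=-3, limit=-1: 3 from score versus 0 from score_new.
verdict: not equivalent; witness: base=-2, step=-3, limit=-1


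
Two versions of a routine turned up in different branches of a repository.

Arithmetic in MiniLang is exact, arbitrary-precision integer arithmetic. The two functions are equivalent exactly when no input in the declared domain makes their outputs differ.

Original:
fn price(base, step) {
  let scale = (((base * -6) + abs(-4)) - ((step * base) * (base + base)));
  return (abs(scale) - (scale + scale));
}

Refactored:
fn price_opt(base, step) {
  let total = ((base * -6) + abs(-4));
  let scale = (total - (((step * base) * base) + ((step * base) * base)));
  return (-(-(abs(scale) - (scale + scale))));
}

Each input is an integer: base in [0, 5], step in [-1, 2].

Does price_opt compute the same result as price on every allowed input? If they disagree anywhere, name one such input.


The two are interchangeable: local variable names differ, and statement counts differ, and arithmetic usage differs, and every declared input agrees.
As a probe, take base=3, step=2: price runs scale becomes -50; next final value 150; price_opt runs total becomes -14; next scale becomes -50; next final value 150; both end at 150.
Sweeping the whole domain (24 inputs) finds no disagreement.
verdict: equivalent


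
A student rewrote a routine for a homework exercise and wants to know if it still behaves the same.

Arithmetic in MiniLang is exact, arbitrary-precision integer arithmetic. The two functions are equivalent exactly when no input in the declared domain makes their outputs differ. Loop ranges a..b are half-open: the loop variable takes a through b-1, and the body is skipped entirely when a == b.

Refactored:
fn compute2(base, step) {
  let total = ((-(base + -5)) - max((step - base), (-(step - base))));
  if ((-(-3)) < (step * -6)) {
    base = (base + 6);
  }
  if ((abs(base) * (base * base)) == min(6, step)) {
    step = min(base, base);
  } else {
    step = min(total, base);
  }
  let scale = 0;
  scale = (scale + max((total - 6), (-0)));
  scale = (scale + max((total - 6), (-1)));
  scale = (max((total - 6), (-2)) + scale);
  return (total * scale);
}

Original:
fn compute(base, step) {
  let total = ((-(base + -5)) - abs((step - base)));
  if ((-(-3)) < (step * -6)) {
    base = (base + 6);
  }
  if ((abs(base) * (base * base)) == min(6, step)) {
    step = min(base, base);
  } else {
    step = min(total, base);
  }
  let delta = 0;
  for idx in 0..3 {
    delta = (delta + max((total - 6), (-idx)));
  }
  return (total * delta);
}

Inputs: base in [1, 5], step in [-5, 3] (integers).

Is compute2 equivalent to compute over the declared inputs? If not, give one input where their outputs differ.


Differences: loop structure differs; min/max/abs usage differs; statement counts differ; constant usage differs; arithmetic usage differs; local variable names differ — yet all 45 inputs agree.
verdict: equivalent


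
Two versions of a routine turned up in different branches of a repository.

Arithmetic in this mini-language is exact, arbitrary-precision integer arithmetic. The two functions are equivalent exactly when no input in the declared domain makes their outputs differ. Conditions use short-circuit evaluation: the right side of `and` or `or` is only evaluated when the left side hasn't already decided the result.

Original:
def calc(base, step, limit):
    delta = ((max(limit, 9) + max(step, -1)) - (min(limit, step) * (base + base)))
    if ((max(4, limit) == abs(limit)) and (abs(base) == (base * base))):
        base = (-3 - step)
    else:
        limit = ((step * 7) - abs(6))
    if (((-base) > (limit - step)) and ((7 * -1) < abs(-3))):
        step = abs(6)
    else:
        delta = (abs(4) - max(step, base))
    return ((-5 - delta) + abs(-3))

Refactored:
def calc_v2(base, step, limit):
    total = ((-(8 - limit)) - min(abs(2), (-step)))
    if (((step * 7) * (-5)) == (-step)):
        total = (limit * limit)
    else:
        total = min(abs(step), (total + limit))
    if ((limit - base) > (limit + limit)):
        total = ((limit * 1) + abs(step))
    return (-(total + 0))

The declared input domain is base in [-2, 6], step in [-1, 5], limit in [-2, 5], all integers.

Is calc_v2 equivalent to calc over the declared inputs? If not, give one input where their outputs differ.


On input base=-2, step=-1, limit=-2, calc returns -2 while calc_v2 returns 1.
verdict: not equivalent; witness: base=-2, step=-1, limit=-2


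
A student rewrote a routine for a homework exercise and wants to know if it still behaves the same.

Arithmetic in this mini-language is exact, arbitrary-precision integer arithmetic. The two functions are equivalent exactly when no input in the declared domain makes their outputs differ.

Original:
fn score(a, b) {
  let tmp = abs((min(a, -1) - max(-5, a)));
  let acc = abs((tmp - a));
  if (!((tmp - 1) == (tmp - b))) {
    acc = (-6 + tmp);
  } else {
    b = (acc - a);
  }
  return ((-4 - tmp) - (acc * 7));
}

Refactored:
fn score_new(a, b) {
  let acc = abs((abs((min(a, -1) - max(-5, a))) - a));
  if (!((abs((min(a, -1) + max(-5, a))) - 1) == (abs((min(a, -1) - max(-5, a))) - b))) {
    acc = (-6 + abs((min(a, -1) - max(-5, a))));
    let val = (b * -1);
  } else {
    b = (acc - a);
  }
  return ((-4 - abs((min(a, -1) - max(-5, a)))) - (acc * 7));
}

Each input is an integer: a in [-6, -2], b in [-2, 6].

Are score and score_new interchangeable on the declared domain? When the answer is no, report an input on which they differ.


Input a=-6, b=1: -54 from score versus 30 from score_new.
verdict: not equivalent; witness: a=-6, b=1
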